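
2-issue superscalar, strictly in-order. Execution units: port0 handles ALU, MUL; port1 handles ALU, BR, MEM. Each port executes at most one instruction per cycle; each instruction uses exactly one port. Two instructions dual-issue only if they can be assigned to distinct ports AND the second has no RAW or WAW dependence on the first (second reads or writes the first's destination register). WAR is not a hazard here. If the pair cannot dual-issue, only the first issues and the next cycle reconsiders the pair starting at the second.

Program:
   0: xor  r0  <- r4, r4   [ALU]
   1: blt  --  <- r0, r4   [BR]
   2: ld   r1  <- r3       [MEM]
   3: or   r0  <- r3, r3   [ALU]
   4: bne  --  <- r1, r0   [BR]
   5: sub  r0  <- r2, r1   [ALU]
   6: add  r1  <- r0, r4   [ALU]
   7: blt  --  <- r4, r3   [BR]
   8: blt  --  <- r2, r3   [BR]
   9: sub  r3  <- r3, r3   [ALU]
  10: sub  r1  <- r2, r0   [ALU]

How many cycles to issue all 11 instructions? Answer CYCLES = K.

[0] i0  xor  -- RAW r0
[1] i1  blt  -- no-port BR/MEM
[2] i2,i3  ld+or  -- dual
[3] i4,i5  bne+sub  -- dual
[4] i6,i7  add+blt  -- dual
[5] i8,i9  blt+sub  -- dual
[6] i10  sub  -- tail

CYCLES = 7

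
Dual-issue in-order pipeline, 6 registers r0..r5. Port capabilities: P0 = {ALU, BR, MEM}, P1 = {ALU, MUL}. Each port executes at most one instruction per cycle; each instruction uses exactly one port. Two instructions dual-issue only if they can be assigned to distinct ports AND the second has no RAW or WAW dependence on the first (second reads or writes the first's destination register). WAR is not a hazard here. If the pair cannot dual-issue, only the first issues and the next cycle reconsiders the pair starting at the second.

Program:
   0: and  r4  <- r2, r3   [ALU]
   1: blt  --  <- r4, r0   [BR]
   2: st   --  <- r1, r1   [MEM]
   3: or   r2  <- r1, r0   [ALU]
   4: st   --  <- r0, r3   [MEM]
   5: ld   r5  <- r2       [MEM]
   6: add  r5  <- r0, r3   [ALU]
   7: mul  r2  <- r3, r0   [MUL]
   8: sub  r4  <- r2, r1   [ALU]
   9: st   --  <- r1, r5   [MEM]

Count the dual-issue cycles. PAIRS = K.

t=0 i0:and ; RAW r4
t=1 i1:blt ; no-port BR/MEM
t=2 i2,i3:st;or ; pair
t=3 i4:st ; no-port MEM/MEM
t=4 i5:ld ; WAW r5
t=5 i6,i7:add;mul ; pair
t=6 i8,i9:sub;st ; pair

PAIRS = 3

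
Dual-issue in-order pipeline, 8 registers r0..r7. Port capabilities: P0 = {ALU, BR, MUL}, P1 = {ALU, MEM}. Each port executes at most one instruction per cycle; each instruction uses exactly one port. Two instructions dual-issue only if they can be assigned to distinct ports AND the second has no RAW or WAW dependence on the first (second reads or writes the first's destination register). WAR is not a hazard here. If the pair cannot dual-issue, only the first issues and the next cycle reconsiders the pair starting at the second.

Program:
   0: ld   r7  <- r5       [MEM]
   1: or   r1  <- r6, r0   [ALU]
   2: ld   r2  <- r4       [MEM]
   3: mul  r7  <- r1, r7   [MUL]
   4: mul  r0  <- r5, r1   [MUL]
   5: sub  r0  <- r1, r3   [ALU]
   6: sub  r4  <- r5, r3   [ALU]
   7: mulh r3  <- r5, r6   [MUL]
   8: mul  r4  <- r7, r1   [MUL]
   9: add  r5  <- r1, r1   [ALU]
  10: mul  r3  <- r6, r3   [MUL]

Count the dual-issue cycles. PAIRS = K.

#0 head=0: ld.MEM/or.ALU i0/i1 2-wide
#1 head=2: ld.MEM/mul.MUL i2/i3 2-wide
#2 head=4: mul.MUL i4 WAW r0
#3 head=5: sub.ALU/sub.ALU i5/i6 2-wide
#4 head=7: mulh.MUL i7 no-port MUL/MUL
#5 head=8: mul.MUL/add.ALU i8/i9 2-wide
#6 head=10: mul.MUL i10 tail

PAIRS = 4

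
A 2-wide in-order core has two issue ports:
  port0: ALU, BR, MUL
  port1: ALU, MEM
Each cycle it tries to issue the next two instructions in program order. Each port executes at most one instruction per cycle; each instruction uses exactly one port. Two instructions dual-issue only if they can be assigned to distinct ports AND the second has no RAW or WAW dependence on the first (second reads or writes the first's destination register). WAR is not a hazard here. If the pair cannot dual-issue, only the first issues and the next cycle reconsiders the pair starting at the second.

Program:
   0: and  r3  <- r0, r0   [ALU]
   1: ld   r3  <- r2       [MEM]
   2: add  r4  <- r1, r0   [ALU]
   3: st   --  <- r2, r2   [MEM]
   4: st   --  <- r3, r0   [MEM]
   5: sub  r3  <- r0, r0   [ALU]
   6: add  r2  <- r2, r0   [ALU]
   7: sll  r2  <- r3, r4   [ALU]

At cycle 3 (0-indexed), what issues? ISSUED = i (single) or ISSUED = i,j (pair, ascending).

ISSUED = 4,5

[0] i0  and.ALU  -- WAW r3
[1] i1&i2  ld.MEM/add.ALU  -- pair
[2] i3  st.MEM  -- no-port MEM/MEM
[3] i4&i5  st.MEM/sub.ALU  -- pair
[4] i6  add.ALU  -- WAW r2
[5] i7  sll.ALU  -- tail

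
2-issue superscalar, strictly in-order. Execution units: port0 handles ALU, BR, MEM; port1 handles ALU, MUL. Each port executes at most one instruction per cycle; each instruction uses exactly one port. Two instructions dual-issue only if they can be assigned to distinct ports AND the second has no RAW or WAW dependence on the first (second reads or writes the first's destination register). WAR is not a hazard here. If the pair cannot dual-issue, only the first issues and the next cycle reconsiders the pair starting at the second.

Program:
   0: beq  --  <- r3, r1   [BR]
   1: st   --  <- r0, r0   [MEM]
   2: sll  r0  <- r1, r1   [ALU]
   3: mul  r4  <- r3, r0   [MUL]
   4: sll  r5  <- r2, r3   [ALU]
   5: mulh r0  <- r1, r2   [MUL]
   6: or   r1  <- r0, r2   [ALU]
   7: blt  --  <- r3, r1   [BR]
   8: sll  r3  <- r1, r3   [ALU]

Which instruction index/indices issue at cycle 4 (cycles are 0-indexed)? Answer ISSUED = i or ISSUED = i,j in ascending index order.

ISSUED = 6

t=0 i0:beq ; no-port BR/MEM
t=1 i1+i2:st;sll ; pair
t=2 i3+i4:mul;sll ; pair
t=3 i5:mulh ; RAW r0
t=4 i6:or ; RAW r1
t=5 i7+i8:blt;sll ; pair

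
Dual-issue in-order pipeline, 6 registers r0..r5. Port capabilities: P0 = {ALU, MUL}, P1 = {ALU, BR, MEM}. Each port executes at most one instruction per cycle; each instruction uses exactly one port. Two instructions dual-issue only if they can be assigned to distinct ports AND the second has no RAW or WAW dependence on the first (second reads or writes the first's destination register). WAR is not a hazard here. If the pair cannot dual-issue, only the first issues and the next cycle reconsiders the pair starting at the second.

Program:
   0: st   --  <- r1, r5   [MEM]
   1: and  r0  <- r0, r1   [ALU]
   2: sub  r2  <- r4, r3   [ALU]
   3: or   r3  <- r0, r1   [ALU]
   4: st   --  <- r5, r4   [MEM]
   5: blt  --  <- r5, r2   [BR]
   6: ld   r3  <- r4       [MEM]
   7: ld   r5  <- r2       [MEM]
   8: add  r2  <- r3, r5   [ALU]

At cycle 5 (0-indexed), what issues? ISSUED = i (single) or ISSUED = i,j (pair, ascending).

ISSUED = 7

  cy0 -> i0&i1 (st/and) 2-wide
  cy1 -> i2&i3 (sub/or) 2-wide
  cy2 -> i4 (st) no-port MEM/BR
  cy3 -> i5 (blt) no-port BR/MEM
  cy4 -> i6 (ld) no-port MEM/MEM
  cy5 -> i7 (ld) RAW r5
  cy6 -> i8 (add) tail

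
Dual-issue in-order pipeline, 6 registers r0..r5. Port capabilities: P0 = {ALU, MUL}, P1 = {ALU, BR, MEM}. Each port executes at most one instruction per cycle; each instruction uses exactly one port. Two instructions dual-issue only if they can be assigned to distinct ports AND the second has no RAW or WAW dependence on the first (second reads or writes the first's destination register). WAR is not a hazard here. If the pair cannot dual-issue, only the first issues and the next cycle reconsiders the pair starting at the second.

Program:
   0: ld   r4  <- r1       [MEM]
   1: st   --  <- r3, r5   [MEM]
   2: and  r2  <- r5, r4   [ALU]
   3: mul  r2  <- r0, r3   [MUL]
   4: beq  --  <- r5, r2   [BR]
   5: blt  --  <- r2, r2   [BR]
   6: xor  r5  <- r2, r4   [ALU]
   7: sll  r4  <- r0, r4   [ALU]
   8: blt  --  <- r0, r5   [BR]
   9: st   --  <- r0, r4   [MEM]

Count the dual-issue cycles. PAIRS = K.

0. ld.MEM @i0  | no-port MEM/MEM
1. st.MEM+and.ALU @i1+i2  | 2-wide
2. mul.MUL @i3  | RAW r2
3. beq.BR @i4  | no-port BR/BR
4. blt.BR+xor.ALU @i5+i6  | 2-wide
5. sll.ALU+blt.BR @i7+i8  | 2-wide
6. st.MEM @i9  | tail

PAIRS = 3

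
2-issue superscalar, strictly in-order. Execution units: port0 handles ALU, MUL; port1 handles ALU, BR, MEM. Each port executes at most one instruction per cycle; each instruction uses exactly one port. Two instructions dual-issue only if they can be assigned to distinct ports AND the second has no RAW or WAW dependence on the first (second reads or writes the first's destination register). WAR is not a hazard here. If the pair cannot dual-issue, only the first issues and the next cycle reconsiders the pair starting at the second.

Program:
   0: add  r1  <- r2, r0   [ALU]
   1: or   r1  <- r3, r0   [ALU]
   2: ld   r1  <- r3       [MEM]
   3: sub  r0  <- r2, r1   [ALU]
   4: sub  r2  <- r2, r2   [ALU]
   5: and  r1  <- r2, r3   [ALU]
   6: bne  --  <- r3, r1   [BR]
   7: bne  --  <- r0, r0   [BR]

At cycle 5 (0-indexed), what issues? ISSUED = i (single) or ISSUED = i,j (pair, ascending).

ISSUED = 6

t=0 i0:add ; WAW r1
t=1 i1:or ; WAW r1
t=2 i2:ld ; RAW r1
t=3 i3,i4:sub+sub ; dual
t=4 i5:and ; RAW r1
t=5 i6:bne ; no-port BR/BR
t=6 i7:bne ; tail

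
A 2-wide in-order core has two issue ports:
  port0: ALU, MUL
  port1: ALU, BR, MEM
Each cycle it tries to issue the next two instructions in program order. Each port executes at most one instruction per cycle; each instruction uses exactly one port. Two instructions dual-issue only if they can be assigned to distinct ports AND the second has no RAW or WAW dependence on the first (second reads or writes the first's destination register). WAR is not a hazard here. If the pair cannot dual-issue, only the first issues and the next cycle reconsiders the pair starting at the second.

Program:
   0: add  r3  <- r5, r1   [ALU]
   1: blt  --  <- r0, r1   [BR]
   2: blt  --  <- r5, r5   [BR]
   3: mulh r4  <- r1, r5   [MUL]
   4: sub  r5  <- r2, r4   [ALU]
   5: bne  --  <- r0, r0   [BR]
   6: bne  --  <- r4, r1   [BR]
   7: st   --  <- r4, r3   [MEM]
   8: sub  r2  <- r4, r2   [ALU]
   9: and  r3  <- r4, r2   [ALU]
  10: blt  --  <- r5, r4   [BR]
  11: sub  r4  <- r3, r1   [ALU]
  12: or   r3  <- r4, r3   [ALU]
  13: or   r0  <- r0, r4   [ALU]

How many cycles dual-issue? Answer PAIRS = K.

PAIRS = 6

[0] i0,i1  add/blt  -- dual
[1] i2,i3  blt/mulh  -- dual
[2] i4,i5  sub/bne  -- dual
[3] i6  bne  -- no-port BR/MEM
[4] i7,i8  st/sub  -- dual
[5] i9,i10  and/blt  -- dual
[6] i11  sub  -- RAW r4
[7] i12,i13  or/or  -- dual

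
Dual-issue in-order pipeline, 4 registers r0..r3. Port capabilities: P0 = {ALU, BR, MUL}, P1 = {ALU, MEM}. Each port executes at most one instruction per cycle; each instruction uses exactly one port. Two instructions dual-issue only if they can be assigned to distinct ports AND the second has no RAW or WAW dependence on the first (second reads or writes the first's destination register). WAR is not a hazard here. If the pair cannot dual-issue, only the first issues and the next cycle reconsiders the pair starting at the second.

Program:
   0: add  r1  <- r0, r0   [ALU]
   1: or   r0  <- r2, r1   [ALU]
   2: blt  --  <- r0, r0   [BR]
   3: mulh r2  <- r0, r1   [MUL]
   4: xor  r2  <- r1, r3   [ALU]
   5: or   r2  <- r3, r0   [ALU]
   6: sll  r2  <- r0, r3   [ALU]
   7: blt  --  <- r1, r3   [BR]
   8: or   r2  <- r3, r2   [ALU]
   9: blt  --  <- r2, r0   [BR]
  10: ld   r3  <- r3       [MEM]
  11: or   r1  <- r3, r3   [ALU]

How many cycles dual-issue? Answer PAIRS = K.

PAIRS = 2

t=0 i0:add ; RAW r1
t=1 i1:or ; RAW r0
t=2 i2:blt ; no-port BR/MUL
t=3 i3:mulh ; WAW r2
t=4 i4:xor ; WAW r2
t=5 i5:or ; WAW r2
t=6 i6,i7:sll+blt ; pair
t=7 i8:or ; RAW r2
t=8 i9,i10:blt+ld ; pair
t=9 i11:or ; tail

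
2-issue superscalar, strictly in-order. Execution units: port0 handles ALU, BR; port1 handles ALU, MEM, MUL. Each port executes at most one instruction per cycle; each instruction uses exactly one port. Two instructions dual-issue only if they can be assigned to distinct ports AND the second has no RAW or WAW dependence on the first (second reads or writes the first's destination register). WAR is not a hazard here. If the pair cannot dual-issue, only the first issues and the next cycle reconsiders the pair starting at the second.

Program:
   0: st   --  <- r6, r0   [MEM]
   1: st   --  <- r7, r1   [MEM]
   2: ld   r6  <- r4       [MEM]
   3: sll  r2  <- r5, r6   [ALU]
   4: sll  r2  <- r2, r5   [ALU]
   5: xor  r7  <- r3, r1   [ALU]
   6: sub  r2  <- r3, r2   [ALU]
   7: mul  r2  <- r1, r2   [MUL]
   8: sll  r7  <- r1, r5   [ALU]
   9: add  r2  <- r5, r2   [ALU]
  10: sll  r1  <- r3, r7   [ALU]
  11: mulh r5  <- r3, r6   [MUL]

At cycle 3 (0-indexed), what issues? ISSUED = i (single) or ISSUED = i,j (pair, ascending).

ISSUED = 3

[0] i0  st  -- no-port MEM/MEM
[1] i1  st  -- no-port MEM/MEM
[2] i2  ld  -- RAW r6
[3] i3  sll  -- RAW+WAW r2
[4] i4,i5  sll/xor  -- 2-wide
[5] i6  sub  -- RAW+WAW r2
[6] i7,i8  mul/sll  -- 2-wide
[7] i9,i10  add/sll  -- 2-wide
[8] i11  mulh  -- tail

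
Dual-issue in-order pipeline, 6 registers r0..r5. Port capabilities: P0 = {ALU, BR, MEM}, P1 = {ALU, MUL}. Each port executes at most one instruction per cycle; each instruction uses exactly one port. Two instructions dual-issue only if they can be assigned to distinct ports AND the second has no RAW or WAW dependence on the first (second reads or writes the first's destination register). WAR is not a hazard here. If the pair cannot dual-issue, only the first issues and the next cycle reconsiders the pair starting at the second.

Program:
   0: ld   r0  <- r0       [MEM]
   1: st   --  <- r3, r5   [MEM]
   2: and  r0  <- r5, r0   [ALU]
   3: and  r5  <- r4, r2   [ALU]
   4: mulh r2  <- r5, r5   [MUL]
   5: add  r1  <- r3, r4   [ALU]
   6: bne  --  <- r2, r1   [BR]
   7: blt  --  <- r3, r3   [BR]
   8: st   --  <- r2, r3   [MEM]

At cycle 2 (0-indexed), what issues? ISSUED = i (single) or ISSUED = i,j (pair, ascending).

#0 head=0: ld.MEM i0 no-port MEM/MEM
#1 head=1: st.MEM;and.ALU i1/i2 dual
#2 head=3: and.ALU i3 RAW r5
#3 head=4: mulh.MUL;add.ALU i4/i5 dual
#4 head=6: bne.BR i6 no-port BR/BR
#5 head=7: blt.BR i7 no-port BR/MEM
#6 head=8: st.MEM i8 tail

ISSUED = 3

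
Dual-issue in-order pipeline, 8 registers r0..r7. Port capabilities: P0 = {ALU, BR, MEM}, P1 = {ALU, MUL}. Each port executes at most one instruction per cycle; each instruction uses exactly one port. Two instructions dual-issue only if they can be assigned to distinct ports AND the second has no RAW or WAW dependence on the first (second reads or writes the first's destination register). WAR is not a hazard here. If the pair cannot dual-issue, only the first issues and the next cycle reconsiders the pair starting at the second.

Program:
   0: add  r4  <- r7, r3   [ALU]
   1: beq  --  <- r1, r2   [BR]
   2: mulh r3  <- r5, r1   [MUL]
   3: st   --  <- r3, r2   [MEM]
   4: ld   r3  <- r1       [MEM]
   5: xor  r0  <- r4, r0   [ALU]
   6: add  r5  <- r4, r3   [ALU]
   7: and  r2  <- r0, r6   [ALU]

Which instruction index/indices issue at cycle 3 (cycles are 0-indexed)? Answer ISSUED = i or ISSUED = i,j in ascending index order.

ISSUED = 4,5

c0: i0&i1 add/beq  dual
c1: i2 mulh  RAW r3
c2: i3 st  no-port MEM/MEM
c3: i4&i5 ld/xor  dual
c4: i6&i7 add/and  dual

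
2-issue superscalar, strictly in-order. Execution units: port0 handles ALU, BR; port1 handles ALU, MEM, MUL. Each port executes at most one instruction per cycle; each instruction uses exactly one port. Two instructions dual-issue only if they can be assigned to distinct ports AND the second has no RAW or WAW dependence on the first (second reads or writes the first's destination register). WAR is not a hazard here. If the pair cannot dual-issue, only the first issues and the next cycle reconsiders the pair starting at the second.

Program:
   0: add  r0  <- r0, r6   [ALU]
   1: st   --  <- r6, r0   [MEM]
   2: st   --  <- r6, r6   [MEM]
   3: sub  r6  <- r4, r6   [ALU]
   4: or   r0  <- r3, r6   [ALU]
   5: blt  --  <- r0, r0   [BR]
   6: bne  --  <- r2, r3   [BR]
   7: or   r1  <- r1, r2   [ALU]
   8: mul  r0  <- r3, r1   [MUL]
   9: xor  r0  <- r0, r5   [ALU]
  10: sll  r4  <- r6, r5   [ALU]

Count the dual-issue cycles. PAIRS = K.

c0: i0 add.ALU  RAW r0
c1: i1 st.MEM  no-port MEM/MEM
c2: i2/i3 st.MEM+sub.ALU  pair
c3: i4 or.ALU  RAW r0
c4: i5 blt.BR  no-port BR/BR
c5: i6/i7 bne.BR+or.ALU  pair
c6: i8 mul.MUL  RAW+WAW r0
c7: i9/i10 xor.ALU+sll.ALU  pair

PAIRS = 3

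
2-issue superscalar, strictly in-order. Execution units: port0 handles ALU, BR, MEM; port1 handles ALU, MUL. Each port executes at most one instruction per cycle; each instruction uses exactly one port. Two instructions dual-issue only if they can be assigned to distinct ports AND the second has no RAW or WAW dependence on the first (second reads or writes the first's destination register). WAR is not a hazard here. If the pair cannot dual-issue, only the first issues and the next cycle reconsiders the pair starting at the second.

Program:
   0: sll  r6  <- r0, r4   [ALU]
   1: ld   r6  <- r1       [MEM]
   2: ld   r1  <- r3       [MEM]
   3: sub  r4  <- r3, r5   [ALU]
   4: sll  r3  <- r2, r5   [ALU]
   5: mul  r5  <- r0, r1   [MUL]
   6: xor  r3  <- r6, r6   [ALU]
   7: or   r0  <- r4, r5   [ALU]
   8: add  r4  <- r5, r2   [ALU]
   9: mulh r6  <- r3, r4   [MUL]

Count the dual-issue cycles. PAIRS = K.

PAIRS = 3

0. sll @i0  | WAW r6
1. ld @i1  | no-port MEM/MEM
2. ld+sub @i2+i3  | dual
3. sll+mul @i4+i5  | dual
4. xor+or @i6+i7  | dual
5. add @i8  | RAW r4
6. mulh @i9  | tail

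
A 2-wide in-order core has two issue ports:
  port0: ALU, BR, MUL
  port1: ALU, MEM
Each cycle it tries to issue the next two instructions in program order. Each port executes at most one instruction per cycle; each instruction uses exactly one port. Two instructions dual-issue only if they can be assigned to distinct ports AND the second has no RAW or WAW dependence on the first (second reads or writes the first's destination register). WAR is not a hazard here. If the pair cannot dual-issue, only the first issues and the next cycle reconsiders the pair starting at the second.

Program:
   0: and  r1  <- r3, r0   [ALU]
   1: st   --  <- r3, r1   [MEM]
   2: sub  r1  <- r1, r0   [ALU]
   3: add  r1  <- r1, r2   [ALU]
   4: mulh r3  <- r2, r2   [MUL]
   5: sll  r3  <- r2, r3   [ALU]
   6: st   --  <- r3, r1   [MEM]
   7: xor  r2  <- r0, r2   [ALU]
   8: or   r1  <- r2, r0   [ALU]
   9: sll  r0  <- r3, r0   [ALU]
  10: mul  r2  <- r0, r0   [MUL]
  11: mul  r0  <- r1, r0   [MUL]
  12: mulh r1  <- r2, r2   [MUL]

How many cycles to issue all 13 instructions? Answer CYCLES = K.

  cy0 -> i0 (and.ALU) RAW r1
  cy1 -> i1+i2 (st.MEM sub.ALU) pair
  cy2 -> i3+i4 (add.ALU mulh.MUL) pair
  cy3 -> i5 (sll.ALU) RAW r3
  cy4 -> i6+i7 (st.MEM xor.ALU) pair
  cy5 -> i8+i9 (or.ALU sll.ALU) pair
  cy6 -> i10 (mul.MUL) no-port MUL/MUL
  cy7 -> i11 (mul.MUL) no-port MUL/MUL
  cy8 -> i12 (mulh.MUL) tail

CYCLES = 9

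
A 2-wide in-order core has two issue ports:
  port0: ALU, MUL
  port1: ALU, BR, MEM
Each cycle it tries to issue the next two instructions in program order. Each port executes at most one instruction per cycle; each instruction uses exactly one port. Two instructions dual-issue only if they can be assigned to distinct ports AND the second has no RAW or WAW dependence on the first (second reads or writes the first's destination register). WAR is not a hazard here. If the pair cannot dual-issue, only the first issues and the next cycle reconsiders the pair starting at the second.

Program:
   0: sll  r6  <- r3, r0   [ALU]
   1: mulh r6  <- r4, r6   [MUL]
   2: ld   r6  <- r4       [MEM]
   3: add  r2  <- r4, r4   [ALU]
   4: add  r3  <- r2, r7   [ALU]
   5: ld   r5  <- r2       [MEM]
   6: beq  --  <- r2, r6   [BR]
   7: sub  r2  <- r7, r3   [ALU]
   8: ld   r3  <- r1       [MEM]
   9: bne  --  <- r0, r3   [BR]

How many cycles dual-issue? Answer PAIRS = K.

#0 head=0: sll.ALU i0 RAW+WAW r6
#1 head=1: mulh.MUL i1 WAW r6
#2 head=2: ld.MEM add.ALU i2,i3 2-wide
#3 head=4: add.ALU ld.MEM i4,i5 2-wide
#4 head=6: beq.BR sub.ALU i6,i7 2-wide
#5 head=8: ld.MEM i8 no-port MEM/BR
#6 head=9: bne.BR i9 tail

PAIRS = 3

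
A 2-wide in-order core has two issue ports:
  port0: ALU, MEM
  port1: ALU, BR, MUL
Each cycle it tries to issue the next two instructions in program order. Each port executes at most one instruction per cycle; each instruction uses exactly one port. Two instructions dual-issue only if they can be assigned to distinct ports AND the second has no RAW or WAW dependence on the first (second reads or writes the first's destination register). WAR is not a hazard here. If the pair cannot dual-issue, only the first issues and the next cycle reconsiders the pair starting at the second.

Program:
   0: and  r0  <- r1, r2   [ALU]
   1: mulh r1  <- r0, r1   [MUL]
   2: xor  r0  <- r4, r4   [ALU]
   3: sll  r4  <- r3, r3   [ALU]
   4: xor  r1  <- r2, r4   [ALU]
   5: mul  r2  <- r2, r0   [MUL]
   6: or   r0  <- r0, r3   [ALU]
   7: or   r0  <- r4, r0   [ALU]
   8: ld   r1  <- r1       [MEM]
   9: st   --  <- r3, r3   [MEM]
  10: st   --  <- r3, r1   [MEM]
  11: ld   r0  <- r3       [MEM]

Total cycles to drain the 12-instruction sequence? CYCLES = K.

c0: i0 and.ALU  RAW r0
c1: i1&i2 mulh.MUL;xor.ALU  dual
c2: i3 sll.ALU  RAW r4
c3: i4&i5 xor.ALU;mul.MUL  dual
c4: i6 or.ALU  RAW+WAW r0
c5: i7&i8 or.ALU;ld.MEM  dual
c6: i9 st.MEM  no-port MEM/MEM
c7: i10 st.MEM  no-port MEM/MEM
c8: i11 ld.MEM  tail

CYCLES = 9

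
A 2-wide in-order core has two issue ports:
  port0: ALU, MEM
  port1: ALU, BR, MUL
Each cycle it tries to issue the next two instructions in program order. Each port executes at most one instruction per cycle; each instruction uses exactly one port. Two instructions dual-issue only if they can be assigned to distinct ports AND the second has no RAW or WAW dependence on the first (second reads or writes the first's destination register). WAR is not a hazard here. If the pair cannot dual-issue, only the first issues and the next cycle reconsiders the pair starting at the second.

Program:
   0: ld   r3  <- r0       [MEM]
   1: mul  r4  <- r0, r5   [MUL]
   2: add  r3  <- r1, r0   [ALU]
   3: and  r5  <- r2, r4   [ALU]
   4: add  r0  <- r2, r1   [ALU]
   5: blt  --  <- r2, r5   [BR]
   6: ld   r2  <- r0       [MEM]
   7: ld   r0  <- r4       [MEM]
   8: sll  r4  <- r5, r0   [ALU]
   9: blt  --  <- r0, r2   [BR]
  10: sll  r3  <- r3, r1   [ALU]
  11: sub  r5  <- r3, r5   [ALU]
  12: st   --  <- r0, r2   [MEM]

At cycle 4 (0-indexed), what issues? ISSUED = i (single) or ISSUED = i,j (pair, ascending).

c0: i0/i1 ld.MEM+mul.MUL  2-wide
c1: i2/i3 add.ALU+and.ALU  2-wide
c2: i4/i5 add.ALU+blt.BR  2-wide
c3: i6 ld.MEM  no-port MEM/MEM
c4: i7 ld.MEM  RAW r0
c5: i8/i9 sll.ALU+blt.BR  2-wide
c6: i10 sll.ALU  RAW r3
c7: i11/i12 sub.ALU+st.MEM  2-wide

ISSUED = 7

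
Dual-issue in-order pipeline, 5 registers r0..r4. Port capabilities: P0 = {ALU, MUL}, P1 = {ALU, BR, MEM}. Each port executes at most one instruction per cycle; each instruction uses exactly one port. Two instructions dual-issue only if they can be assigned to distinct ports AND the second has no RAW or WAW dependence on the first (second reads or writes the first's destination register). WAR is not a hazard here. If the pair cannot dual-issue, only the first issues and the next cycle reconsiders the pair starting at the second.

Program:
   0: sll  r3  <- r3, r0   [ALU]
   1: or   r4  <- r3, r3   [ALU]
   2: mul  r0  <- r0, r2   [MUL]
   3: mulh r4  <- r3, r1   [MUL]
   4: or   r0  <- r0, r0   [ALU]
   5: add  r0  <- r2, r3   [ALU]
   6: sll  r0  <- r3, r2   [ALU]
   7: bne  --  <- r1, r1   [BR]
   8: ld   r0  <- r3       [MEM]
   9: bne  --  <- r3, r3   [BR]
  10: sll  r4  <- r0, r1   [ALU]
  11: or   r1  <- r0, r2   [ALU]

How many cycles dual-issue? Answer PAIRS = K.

PAIRS = 4

t=0 i0:sll ; RAW r3
t=1 i1,i2:or mul ; pair
t=2 i3,i4:mulh or ; pair
t=3 i5:add ; WAW r0
t=4 i6,i7:sll bne ; pair
t=5 i8:ld ; no-port MEM/BR
t=6 i9,i10:bne sll ; pair
t=7 i11:or ; tail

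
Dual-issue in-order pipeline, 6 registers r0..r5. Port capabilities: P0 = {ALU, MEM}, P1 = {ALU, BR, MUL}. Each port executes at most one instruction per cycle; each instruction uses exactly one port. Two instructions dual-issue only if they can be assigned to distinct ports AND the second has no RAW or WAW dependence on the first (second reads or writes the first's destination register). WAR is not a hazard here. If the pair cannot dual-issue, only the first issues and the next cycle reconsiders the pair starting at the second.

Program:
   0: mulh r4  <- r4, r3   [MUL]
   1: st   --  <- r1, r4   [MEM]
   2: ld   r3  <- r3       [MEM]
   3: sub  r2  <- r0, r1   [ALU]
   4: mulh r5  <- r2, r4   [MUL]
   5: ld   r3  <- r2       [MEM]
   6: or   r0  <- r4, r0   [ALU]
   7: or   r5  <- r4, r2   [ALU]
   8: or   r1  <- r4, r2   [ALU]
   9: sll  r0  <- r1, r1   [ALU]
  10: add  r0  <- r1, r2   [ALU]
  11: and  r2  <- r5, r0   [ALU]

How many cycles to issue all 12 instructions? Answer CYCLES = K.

0. mulh.MUL @i0  | RAW r4
1. st.MEM @i1  | no-port MEM/MEM
2. ld.MEM;sub.ALU @i2+i3  | 2-wide
3. mulh.MUL;ld.MEM @i4+i5  | 2-wide
4. or.ALU;or.ALU @i6+i7  | 2-wide
5. or.ALU @i8  | RAW r1
6. sll.ALU @i9  | WAW r0
7. add.ALU @i10  | RAW r0
8. and.ALU @i11  | tail

CYCLES = 9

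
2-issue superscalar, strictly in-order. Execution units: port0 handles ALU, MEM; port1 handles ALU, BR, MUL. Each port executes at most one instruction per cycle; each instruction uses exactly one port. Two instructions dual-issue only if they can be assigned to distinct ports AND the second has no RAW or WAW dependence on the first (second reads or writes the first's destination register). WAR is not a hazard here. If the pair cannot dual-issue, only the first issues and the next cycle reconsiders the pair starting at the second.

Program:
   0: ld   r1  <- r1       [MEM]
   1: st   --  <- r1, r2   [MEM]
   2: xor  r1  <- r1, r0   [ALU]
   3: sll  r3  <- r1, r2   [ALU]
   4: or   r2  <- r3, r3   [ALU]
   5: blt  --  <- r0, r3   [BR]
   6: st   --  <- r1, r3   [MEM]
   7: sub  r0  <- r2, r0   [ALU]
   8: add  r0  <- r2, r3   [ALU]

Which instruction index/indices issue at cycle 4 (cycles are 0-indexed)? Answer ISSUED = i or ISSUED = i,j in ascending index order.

ISSUED = 6,7

0. ld.MEM @i0  | no-port MEM/MEM
1. st.MEM;xor.ALU @i1&i2  | dual
2. sll.ALU @i3  | RAW r3
3. or.ALU;blt.BR @i4&i5  | dual
4. st.MEM;sub.ALU @i6&i7  | dual
5. add.ALU @i8  | tail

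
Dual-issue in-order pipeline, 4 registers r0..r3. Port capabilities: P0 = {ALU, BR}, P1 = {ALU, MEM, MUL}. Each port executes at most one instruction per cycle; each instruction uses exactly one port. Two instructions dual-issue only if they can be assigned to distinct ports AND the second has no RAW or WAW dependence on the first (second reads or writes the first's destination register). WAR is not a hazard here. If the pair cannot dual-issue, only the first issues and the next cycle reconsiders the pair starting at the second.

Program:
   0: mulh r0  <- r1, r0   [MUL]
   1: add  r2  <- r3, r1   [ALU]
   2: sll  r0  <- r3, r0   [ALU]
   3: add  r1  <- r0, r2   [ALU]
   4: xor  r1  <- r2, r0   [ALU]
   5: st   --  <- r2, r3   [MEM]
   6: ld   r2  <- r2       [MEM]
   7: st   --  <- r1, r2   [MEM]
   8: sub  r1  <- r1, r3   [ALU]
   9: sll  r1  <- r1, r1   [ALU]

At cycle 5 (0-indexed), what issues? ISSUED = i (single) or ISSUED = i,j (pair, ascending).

[0] i0+i1  mulh.MUL+add.ALU  -- pair
[1] i2  sll.ALU  -- RAW r0
[2] i3  add.ALU  -- WAW r1
[3] i4+i5  xor.ALU+st.MEM  -- pair
[4] i6  ld.MEM  -- no-port MEM/MEM
[5] i7+i8  st.MEM+sub.ALU  -- pair
[6] i9  sll.ALU  -- tail

ISSUED = 7,8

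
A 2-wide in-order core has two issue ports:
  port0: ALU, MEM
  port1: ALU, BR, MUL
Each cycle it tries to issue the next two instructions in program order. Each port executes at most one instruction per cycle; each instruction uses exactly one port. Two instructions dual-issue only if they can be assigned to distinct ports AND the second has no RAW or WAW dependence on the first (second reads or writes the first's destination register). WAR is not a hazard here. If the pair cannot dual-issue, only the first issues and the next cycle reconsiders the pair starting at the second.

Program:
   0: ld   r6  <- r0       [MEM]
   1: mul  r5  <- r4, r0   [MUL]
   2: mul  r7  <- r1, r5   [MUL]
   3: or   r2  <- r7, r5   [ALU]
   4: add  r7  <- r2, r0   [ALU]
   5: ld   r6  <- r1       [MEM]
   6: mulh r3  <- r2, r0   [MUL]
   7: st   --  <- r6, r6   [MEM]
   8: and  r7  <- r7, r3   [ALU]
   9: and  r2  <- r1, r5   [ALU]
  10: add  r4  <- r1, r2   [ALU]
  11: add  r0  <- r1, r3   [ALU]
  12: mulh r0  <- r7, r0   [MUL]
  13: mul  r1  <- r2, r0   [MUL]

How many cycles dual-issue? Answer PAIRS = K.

PAIRS = 5

[0] i0/i1  ld.MEM mul.MUL  -- dual
[1] i2  mul.MUL  -- RAW r7
[2] i3  or.ALU  -- RAW r2
[3] i4/i5  add.ALU ld.MEM  -- dual
[4] i6/i7  mulh.MUL st.MEM  -- dual
[5] i8/i9  and.ALU and.ALU  -- dual
[6] i10/i11  add.ALU add.ALU  -- dual
[7] i12  mulh.MUL  -- no-port MUL/MUL
[8] i13  mul.MUL  -- tail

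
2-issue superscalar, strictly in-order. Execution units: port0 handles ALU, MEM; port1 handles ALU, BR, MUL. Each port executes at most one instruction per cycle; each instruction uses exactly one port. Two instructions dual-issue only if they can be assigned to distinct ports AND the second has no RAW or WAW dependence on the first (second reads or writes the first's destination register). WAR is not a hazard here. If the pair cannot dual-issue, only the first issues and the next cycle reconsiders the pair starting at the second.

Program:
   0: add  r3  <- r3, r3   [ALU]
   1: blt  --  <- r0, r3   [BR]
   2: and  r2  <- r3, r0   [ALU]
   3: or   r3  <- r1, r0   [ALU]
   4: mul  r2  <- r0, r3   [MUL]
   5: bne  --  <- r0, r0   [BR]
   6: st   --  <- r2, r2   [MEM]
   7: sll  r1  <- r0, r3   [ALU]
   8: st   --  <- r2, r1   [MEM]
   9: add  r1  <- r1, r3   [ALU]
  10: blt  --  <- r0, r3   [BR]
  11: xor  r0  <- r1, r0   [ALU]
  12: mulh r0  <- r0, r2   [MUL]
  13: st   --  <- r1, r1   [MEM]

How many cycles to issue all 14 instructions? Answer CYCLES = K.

#0 head=0: add.ALU i0 RAW r3
#1 head=1: blt.BR/and.ALU i1+i2 dual
#2 head=3: or.ALU i3 RAW r3
#3 head=4: mul.MUL i4 no-port MUL/BR
#4 head=5: bne.BR/st.MEM i5+i6 dual
#5 head=7: sll.ALU i7 RAW r1
#6 head=8: st.MEM/add.ALU i8+i9 dual
#7 head=10: blt.BR/xor.ALU i10+i11 dual
#8 head=12: mulh.MUL/st.MEM i12+i13 dual

CYCLES = 9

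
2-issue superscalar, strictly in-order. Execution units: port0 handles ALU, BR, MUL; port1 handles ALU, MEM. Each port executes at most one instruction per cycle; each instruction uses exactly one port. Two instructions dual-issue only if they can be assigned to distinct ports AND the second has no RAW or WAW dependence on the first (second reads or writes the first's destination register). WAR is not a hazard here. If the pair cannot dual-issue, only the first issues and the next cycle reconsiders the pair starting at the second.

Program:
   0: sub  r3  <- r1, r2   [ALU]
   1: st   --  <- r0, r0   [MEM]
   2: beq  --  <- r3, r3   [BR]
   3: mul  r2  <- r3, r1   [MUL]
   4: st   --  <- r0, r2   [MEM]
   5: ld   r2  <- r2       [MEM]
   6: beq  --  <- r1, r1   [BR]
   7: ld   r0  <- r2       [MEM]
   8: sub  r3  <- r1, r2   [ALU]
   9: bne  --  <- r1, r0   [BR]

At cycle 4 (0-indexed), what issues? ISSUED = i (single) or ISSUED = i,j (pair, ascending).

0. sub;st @i0,i1  | dual
1. beq @i2  | no-port BR/MUL
2. mul @i3  | RAW r2
3. st @i4  | no-port MEM/MEM
4. ld;beq @i5,i6  | dual
5. ld;sub @i7,i8  | dual
6. bne @i9  | tail

ISSUED = 5,6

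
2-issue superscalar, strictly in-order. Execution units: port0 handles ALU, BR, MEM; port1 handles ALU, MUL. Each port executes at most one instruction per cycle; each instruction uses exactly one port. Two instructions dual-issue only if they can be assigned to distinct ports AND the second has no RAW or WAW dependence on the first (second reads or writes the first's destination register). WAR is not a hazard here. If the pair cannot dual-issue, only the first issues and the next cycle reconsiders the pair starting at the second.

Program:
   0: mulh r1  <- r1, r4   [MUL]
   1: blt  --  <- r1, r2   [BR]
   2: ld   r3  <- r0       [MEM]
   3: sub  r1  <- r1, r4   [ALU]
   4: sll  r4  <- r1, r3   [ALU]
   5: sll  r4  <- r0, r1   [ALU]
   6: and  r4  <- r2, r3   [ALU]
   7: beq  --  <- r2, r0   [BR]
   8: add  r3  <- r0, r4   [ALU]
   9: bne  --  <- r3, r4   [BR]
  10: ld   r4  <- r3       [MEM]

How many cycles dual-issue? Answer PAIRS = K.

PAIRS = 2

[0] i0  mulh.MUL  -- RAW r1
[1] i1  blt.BR  -- no-port BR/MEM
[2] i2&i3  ld.MEM;sub.ALU  -- 2-wide
[3] i4  sll.ALU  -- WAW r4
[4] i5  sll.ALU  -- WAW r4
[5] i6&i7  and.ALU;beq.BR  -- 2-wide
[6] i8  add.ALU  -- RAW r3
[7] i9  bne.BR  -- no-port BR/MEM
[8] i10  ld.MEM  -- tail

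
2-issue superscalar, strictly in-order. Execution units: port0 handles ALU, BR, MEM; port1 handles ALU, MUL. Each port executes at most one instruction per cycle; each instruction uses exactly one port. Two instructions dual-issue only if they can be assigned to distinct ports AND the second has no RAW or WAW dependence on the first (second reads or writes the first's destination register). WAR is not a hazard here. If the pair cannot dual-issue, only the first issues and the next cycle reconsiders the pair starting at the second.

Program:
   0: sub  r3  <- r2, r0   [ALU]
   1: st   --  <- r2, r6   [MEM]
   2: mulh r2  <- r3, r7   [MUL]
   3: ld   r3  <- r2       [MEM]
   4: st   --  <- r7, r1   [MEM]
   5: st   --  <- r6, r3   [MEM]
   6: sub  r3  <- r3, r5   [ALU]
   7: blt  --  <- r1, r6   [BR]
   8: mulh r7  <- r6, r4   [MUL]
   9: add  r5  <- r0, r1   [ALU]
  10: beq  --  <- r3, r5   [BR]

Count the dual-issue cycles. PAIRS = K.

t=0 i0&i1:sub.ALU;st.MEM ; dual
t=1 i2:mulh.MUL ; RAW r2
t=2 i3:ld.MEM ; no-port MEM/MEM
t=3 i4:st.MEM ; no-port MEM/MEM
t=4 i5&i6:st.MEM;sub.ALU ; dual
t=5 i7&i8:blt.BR;mulh.MUL ; dual
t=6 i9:add.ALU ; RAW r5
t=7 i10:beq.BR ; tail

PAIRS = 3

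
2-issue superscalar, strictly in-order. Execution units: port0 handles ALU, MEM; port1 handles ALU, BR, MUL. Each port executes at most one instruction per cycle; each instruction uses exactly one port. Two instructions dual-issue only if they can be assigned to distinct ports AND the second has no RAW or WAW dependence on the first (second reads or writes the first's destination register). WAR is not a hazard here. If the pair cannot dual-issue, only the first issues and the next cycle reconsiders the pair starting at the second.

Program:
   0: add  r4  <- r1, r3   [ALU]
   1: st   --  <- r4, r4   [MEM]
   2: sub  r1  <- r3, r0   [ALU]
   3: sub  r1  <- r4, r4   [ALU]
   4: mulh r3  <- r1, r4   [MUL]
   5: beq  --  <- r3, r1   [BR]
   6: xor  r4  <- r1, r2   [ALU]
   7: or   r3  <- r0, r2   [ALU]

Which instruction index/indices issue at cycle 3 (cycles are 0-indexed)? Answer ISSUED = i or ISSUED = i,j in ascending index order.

#0 head=0: add.ALU i0 RAW r4
#1 head=1: st.MEM;sub.ALU i1+i2 pair
#2 head=3: sub.ALU i3 RAW r1
#3 head=4: mulh.MUL i4 no-port MUL/BR
#4 head=5: beq.BR;xor.ALU i5+i6 pair
#5 head=7: or.ALU i7 tail

ISSUED = 4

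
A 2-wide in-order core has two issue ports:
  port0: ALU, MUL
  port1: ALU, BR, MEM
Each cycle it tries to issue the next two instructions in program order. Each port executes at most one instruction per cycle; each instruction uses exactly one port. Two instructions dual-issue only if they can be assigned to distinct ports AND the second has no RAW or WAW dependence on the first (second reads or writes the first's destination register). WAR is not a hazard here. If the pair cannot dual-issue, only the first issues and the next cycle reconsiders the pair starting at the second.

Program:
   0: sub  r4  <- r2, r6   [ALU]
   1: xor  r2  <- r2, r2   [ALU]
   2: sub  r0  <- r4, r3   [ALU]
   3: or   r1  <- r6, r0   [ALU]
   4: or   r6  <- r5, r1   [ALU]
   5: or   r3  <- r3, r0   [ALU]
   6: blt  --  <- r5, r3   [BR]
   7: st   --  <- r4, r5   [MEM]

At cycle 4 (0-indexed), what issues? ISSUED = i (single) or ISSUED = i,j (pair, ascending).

ISSUED = 6

#0 head=0: sub/xor i0&i1 pair
#1 head=2: sub i2 RAW r0
#2 head=3: or i3 RAW r1
#3 head=4: or/or i4&i5 pair
#4 head=6: blt i6 no-port BR/MEM
#5 head=7: st i7 tail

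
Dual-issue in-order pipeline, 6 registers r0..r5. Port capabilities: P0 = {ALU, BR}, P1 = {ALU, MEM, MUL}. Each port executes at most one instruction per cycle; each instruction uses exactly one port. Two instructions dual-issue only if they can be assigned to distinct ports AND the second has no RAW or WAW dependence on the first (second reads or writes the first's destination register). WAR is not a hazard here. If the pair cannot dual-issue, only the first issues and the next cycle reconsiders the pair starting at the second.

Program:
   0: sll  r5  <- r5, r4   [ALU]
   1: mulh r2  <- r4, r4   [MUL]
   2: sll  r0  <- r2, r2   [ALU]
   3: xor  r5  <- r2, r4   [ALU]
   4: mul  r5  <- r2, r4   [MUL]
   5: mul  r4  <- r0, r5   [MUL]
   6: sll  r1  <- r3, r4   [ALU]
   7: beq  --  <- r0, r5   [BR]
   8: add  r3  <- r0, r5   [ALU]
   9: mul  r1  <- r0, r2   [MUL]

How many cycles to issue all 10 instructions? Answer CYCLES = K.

0. sll.ALU+mulh.MUL @i0/i1  | dual
1. sll.ALU+xor.ALU @i2/i3  | dual
2. mul.MUL @i4  | no-port MUL/MUL
3. mul.MUL @i5  | RAW r4
4. sll.ALU+beq.BR @i6/i7  | dual
5. add.ALU+mul.MUL @i8/i9  | dual

CYCLES = 6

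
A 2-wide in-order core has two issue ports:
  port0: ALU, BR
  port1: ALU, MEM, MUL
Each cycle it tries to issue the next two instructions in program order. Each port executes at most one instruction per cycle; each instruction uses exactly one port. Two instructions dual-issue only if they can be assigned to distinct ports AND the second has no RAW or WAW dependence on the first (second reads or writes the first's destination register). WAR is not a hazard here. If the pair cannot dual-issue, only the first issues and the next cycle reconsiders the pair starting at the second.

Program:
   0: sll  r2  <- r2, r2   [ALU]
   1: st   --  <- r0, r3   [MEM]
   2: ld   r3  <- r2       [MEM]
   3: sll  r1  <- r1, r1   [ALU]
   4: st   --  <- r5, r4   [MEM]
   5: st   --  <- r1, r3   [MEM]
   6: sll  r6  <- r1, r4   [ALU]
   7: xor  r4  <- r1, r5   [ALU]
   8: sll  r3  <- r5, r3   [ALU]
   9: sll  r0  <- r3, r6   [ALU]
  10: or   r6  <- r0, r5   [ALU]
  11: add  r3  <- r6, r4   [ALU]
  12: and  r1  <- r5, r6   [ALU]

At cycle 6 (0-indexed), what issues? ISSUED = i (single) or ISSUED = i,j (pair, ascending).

c0: i0+i1 sll.ALU+st.MEM  2-wide
c1: i2+i3 ld.MEM+sll.ALU  2-wide
c2: i4 st.MEM  no-port MEM/MEM
c3: i5+i6 st.MEM+sll.ALU  2-wide
c4: i7+i8 xor.ALU+sll.ALU  2-wide
c5: i9 sll.ALU  RAW r0
c6: i10 or.ALU  RAW r6
c7: i11+i12 add.ALU+and.ALU  2-wide

ISSUED = 10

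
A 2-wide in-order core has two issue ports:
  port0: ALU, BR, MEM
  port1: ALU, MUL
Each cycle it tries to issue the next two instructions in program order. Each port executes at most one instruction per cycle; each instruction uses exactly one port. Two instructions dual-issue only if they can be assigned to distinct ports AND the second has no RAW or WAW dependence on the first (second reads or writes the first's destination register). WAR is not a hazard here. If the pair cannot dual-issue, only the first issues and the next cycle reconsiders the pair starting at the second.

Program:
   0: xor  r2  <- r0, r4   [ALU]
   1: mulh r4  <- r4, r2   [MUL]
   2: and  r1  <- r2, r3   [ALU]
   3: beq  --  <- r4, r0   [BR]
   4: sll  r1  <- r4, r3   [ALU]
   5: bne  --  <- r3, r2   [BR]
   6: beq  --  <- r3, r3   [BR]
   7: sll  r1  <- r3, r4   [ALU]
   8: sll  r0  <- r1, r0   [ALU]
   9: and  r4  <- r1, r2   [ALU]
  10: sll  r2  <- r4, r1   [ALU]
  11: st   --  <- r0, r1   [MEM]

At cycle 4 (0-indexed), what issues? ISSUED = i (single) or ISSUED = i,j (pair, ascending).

ISSUED = 6,7

#0 head=0: xor i0 RAW r2
#1 head=1: mulh and i1+i2 2-wide
#2 head=3: beq sll i3+i4 2-wide
#3 head=5: bne i5 no-port BR/BR
#4 head=6: beq sll i6+i7 2-wide
#5 head=8: sll and i8+i9 2-wide
#6 head=10: sll st i10+i11 2-wide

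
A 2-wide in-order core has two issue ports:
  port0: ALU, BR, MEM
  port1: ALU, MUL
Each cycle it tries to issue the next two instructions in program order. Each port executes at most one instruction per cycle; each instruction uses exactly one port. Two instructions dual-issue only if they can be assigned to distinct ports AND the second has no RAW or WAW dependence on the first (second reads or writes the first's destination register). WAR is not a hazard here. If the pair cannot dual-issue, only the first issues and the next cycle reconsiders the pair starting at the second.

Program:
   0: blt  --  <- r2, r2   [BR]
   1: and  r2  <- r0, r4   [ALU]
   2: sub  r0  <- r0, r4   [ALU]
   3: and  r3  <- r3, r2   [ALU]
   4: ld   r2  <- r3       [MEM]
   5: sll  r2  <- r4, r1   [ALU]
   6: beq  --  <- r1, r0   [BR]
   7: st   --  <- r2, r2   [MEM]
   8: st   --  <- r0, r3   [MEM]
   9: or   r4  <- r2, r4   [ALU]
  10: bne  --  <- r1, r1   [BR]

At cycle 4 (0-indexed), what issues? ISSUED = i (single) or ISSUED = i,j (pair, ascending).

ISSUED = 7

[0] i0/i1  blt.BR and.ALU  -- 2-wide
[1] i2/i3  sub.ALU and.ALU  -- 2-wide
[2] i4  ld.MEM  -- WAW r2
[3] i5/i6  sll.ALU beq.BR  -- 2-wide
[4] i7  st.MEM  -- no-port MEM/MEM
[5] i8/i9  st.MEM or.ALU  -- 2-wide
[6] i10  bne.BR  -- tail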